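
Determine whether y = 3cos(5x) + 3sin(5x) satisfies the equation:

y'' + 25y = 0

Verification:
y'' = -75cos(5x) - 75sin(5x)
y'' + 25y = 0 ✓

Yes, it is a solution.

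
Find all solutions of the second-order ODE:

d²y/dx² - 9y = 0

Characteristic equation: r² - 9 = 0
Roots: r = 3, -3 (distinct real)
General solution: y = C₁e^(3x) + C₂e^(-3x)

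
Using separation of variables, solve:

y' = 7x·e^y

Separating variables and integrating:
-e^(-y) = 7x²/2 + C

General solution: y = -ln(C - 7x²/2)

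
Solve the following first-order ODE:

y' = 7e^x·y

Separating variables and integrating:
ln|y| = 7e^x + C

General solution: y = Ce^(7e^x)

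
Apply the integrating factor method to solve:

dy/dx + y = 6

Using integrating factor method:

General solution: y = 6 + Ce^(-x)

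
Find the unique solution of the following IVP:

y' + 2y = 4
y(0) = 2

General solution: y = 2 + Ce^(-2x)
Applying y(0) = 2: C = 2 - 2 = 0
Particular solution: y = 2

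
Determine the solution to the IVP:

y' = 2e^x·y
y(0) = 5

General solution: y = Ce^(2e^x)
Applying IC y(0) = 5:
Particular solution: y = 5e^(2(e^x - 1))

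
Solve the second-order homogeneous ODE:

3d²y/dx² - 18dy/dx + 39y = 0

Characteristic equation: 3r² - 18r + 39 = 0
Divide by 3: r² - 6r + 13 = 0
Roots: r = 3 ± 2i (complex conjugates)
General solution: y = e^(3x)(C₁cos(2x) + C₂sin(2x))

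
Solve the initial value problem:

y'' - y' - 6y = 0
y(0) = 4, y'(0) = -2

General solution: y = C₁e^(3x) + C₂e^(-2x)
Applying ICs: C₁ = 6/5, C₂ = 14/5
Particular solution: y = (6/5)e^(3x) + (14/5)e^(-2x)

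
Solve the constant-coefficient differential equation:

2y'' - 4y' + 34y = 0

Characteristic equation: 2r² - 4r + 34 = 0
Divide by 2: r² - 2r + 17 = 0
Roots: r = 1 ± 4i (complex conjugates)
General solution: y = e^x(C₁cos(4x) + C₂sin(4x))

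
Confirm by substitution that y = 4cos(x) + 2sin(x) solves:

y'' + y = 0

Verification:
y'' = -4cos(x) - 2sin(x)
y'' + y = 0 ✓

Yes, it is a solution.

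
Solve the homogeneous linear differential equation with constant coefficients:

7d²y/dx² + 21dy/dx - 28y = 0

Characteristic equation: 7r² + 21r - 28 = 0
Divide by 7: r² + 3r - 4 = 0
Roots: r = 1, -4 (distinct real)
General solution: y = C₁e^x + C₂e^(-4x)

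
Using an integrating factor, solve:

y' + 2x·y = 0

Using integrating factor method:

General solution: y = Ce^(-x^2)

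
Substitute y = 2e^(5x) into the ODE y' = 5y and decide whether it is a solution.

Verification:
y = 2e^(5x)
y' = 10e^(5x)
5y = 10e^(5x)
y' = 5y ✓

Yes, it is a solution.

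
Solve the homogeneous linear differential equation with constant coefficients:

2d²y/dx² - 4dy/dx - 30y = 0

Characteristic equation: 2r² - 4r - 30 = 0
Divide by 2: r² - 2r - 15 = 0
Roots: r = 5, -3 (distinct real)
General solution: y = C₁e^(5x) + C₂e^(-3x)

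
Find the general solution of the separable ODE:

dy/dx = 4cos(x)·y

Separating variables and integrating:
ln|y| = 4sin(x) + C

General solution: y = Ce^(4sin(x))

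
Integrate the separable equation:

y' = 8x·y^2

Separating variables and integrating:
-1/y = 4x^2 + C

General solution: y^-1 = -4x^2 + C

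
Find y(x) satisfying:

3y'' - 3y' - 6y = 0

Characteristic equation: 3r² - 3r - 6 = 0
Divide by 3: r² - r - 2 = 0
Roots: r = 2, -1 (distinct real)
General solution: y = C₁e^(2x) + C₂e^(-x)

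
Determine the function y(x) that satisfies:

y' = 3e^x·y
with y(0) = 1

General solution: y = Ce^(3e^x)
Applying IC y(0) = 1:
Particular solution: y = e^(3(e^x - 1))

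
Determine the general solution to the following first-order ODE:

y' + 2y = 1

Using integrating factor method:

General solution: y = 1/2 + Ce^(-2x)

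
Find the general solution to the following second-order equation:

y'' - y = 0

Characteristic equation: r² - 1 = 0
Roots: r = 1, -1 (distinct real)
General solution: y = C₁e^x + C₂e^(-x)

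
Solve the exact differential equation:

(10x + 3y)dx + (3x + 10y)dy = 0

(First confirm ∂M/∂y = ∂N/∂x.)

Verify exactness: ∂M/∂y = ∂N/∂x ✓
Find F(x,y) such that ∂F/∂x = M, ∂F/∂y = N
Solution: 5x² + 3xy + 5y² = C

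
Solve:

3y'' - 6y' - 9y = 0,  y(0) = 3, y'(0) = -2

General solution: y = C₁e^(3x) + C₂e^(-x)
Applying ICs: C₁ = 1/4, C₂ = 11/4
Particular solution: y = (1/4)e^(3x) + (11/4)e^(-x)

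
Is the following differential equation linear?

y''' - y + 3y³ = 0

No. Nonlinear (y³ term)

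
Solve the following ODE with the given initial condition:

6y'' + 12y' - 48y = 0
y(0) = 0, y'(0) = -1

General solution: y = C₁e^(2x) + C₂e^(-4x)
Applying ICs: C₁ = -1/6, C₂ = 1/6
Particular solution: y = -(1/6)e^(2x) + (1/6)e^(-4x)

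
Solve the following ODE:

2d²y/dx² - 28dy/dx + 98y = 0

Characteristic equation: 2r² - 28r + 98 = 0
Divide by 2: r² - 14r + 49 = 0
Factored: (r - 7)² = 0
Repeated root: r = 7
General solution: y = (C₁ + C₂x)e^(7x)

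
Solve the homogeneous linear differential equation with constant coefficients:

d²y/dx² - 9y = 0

Characteristic equation: r² - 9 = 0
Roots: r = 3, -3 (distinct real)
General solution: y = C₁e^(3x) + C₂e^(-3x)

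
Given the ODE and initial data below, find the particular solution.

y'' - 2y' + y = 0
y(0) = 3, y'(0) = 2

General solution: y = (C₁ + C₂x)e^x
Repeated root r = 1
Applying ICs: C₁ = 3, C₂ = -1
Particular solution: y = (3 - x)e^x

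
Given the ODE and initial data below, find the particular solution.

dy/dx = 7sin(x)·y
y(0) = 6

General solution: y = Ce^(-7cos(x))
Applying IC y(0) = 6:
Particular solution: y = 6e^(7(1-cos(x)))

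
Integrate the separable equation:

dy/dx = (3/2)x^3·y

Separating variables and integrating:
ln|y| = 3x^4/8 + C

General solution: y = Ce^(3x^4/8)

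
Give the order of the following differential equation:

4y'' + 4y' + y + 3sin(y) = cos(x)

The order is 2 (highest derivative is of order 2).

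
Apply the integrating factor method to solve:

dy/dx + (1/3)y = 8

Using integrating factor method:

General solution: y = 24 + Ce^(-x/3)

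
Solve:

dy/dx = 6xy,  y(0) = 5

General solution: y = Ce^(3x²)
Applying IC y(0) = 5:
Particular solution: y = 5e^(3x²)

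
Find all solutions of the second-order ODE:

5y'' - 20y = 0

Characteristic equation: 5r² - 20 = 0
Divide by 5: r² - 4 = 0
Roots: r = 2, -2 (distinct real)
General solution: y = C₁e^(2x) + C₂e^(-2x)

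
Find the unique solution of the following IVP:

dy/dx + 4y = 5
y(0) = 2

General solution: y = 5/4 + Ce^(-4x)
Applying y(0) = 2: C = 2 - 5/4 = 3/4
Particular solution: y = 5/4 + (3/4)e^(-4x)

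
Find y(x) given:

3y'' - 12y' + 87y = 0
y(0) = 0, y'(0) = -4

General solution: y = e^(2x)(C₁cos(5x) + C₂sin(5x))
Complex roots r = 2 ± 5i
Applying ICs: C₁ = 0, C₂ = -4/5
Particular solution: y = e^(2x)(-(4/5)sin(5x))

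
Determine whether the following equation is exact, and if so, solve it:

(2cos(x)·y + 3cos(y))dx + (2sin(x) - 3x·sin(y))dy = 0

Verify exactness: ∂M/∂y = ∂N/∂x ✓
Find F(x,y) such that ∂F/∂x = M, ∂F/∂y = N
Solution: 2sin(x)·y + 3x·cos(y) = C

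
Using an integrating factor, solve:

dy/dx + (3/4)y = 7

Using integrating factor method:

General solution: y = 28/3 + Ce^(-3x/4)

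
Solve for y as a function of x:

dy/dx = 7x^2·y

Separating variables and integrating:
ln|y| = 7x^3/3 + C

General solution: y = Ce^(7x^3/3)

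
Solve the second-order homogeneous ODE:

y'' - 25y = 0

Characteristic equation: r² - 25 = 0
Roots: r = 5, -5 (distinct real)
General solution: y = C₁e^(5x) + C₂e^(-5x)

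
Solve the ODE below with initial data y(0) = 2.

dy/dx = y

General solution: y = Ce^x
Applying IC y(0) = 2:
Particular solution: y = 2e^x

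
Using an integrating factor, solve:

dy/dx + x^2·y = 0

Using integrating factor method:

General solution: y = Ce^(-x^3/3)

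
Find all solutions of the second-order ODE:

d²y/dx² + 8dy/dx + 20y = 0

Characteristic equation: r² + 8r + 20 = 0
Roots: r = -4 ± 2i (complex conjugates)
General solution: y = e^(-4x)(C₁cos(2x) + C₂sin(2x))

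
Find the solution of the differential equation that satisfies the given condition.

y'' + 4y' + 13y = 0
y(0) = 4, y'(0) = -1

General solution: y = e^(-2x)(C₁cos(3x) + C₂sin(3x))
Complex roots r = -2 ± 3i
Applying ICs: C₁ = 4, C₂ = 7/3
Particular solution: y = e^(-2x)(4cos(3x) + (7/3)sin(3x))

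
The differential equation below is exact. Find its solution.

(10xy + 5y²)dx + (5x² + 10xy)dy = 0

Verify exactness: ∂M/∂y = ∂N/∂x ✓
Find F(x,y) such that ∂F/∂x = M, ∂F/∂y = N
Solution: 5x²y + 5xy² = C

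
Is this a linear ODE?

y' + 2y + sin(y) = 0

No. Nonlinear (sin(y) is nonlinear in y)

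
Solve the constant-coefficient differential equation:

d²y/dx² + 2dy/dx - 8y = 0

Characteristic equation: r² + 2r - 8 = 0
Roots: r = 2, -4 (distinct real)
General solution: y = C₁e^(2x) + C₂e^(-4x)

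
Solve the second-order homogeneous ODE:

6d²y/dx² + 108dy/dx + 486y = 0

Characteristic equation: 6r² + 108r + 486 = 0
Divide by 6: r² + 18r + 81 = 0
Factored: (r + 9)² = 0
Repeated root: r = -9
General solution: y = (C₁ + C₂x)e^(-9x)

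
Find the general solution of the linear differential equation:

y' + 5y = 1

Using integrating factor method:

General solution: y = 1/5 + Ce^(-5x)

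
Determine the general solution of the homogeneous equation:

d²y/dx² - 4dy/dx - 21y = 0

Characteristic equation: r² - 4r - 21 = 0
Roots: r = 7, -3 (distinct real)
General solution: y = C₁e^(7x) + C₂e^(-3x)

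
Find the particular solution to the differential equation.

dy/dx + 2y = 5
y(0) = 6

General solution: y = 5/2 + Ce^(-2x)
Applying y(0) = 6: C = 6 - 5/2 = 7/2
Particular solution: y = 5/2 + (7/2)e^(-2x)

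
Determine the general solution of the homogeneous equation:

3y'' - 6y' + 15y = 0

Characteristic equation: 3r² - 6r + 15 = 0
Divide by 3: r² - 2r + 5 = 0
Roots: r = 1 ± 2i (complex conjugates)
General solution: y = e^x(C₁cos(2x) + C₂sin(2x))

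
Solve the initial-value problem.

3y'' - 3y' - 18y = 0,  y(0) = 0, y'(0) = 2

General solution: y = C₁e^(3x) + C₂e^(-2x)
Applying ICs: C₁ = 2/5, C₂ = -2/5
Particular solution: y = (2/5)e^(3x) - (2/5)e^(-2x)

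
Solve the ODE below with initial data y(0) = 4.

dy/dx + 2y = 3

General solution: y = 3/2 + Ce^(-2x)
Applying y(0) = 4: C = 4 - 3/2 = 5/2
Particular solution: y = 3/2 + (5/2)e^(-2x)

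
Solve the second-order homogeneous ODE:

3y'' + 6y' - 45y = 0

Characteristic equation: 3r² + 6r - 45 = 0
Divide by 3: r² + 2r - 15 = 0
Roots: r = 3, -5 (distinct real)
General solution: y = C₁e^(3x) + C₂e^(-5x)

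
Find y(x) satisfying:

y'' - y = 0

Characteristic equation: r² - 1 = 0
Roots: r = 1, -1 (distinct real)
General solution: y = C₁e^x + C₂e^(-x)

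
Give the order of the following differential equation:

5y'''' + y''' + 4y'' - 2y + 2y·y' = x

The order is 4 (highest derivative is of order 4).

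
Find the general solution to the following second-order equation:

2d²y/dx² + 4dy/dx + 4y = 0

Characteristic equation: 2r² + 4r + 4 = 0
Divide by 2: r² + 2r + 2 = 0
Roots: r = -1 ± i (complex conjugates)
General solution: y = e^(-x)(C₁cos(x) + C₂sin(x))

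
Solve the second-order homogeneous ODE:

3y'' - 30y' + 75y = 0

Characteristic equation: 3r² - 30r + 75 = 0
Divide by 3: r² - 10r + 25 = 0
Factored: (r - 5)² = 0
Repeated root: r = 5
General solution: y = (C₁ + C₂x)e^(5x)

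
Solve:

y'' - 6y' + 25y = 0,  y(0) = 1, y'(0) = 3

General solution: y = e^(3x)(C₁cos(4x) + C₂sin(4x))
Complex roots r = 3 ± 4i
Applying ICs: C₁ = 1, C₂ = 0
Particular solution: y = e^(3x)(cos(4x))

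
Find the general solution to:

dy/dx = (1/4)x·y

Separating variables and integrating:
ln|y| = x^2/8 + C

General solution: y = Ce^(x^2/8)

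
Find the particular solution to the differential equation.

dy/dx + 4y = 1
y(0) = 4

General solution: y = 1/4 + Ce^(-4x)
Applying y(0) = 4: C = 4 - 1/4 = 15/4
Particular solution: y = 1/4 + (15/4)e^(-4x)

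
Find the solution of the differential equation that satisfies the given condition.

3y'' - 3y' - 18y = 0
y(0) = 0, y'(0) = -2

General solution: y = C₁e^(3x) + C₂e^(-2x)
Applying ICs: C₁ = -2/5, C₂ = 2/5
Particular solution: y = -(2/5)e^(3x) + (2/5)e^(-2x)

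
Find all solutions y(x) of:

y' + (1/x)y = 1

Using integrating factor method:

General solution: y = (1/2)x + C/x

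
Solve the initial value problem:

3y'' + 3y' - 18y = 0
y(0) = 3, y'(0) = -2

General solution: y = C₁e^(2x) + C₂e^(-3x)
Applying ICs: C₁ = 7/5, C₂ = 8/5
Particular solution: y = (7/5)e^(2x) + (8/5)e^(-3x)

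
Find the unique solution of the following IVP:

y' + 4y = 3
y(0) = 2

General solution: y = 3/4 + Ce^(-4x)
Applying y(0) = 2: C = 2 - 3/4 = 5/4
Particular solution: y = 3/4 + (5/4)e^(-4x)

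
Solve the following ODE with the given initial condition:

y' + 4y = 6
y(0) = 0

General solution: y = 3/2 + Ce^(-4x)
Applying y(0) = 0: C = 0 - 3/2 = -3/2
Particular solution: y = 3/2 - (3/2)e^(-4x)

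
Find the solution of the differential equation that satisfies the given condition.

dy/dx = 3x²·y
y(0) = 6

General solution: y = Ce^(x³)
Applying IC y(0) = 6:
Particular solution: y = 6e^(x³)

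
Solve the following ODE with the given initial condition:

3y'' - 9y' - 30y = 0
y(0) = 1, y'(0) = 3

General solution: y = C₁e^(5x) + C₂e^(-2x)
Applying ICs: C₁ = 5/7, C₂ = 2/7
Particular solution: y = (5/7)e^(5x) + (2/7)e^(-2x)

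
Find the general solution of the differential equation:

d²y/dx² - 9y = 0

Characteristic equation: r² - 9 = 0
Roots: r = 3, -3 (distinct real)
General solution: y = C₁e^(3x) + C₂e^(-3x)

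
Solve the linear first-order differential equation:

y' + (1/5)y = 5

Using integrating factor method:

General solution: y = 25 + Ce^(-x/5)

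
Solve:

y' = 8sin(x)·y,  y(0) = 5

General solution: y = Ce^(-8cos(x))
Applying IC y(0) = 5:
Particular solution: y = 5e^(8(1-cos(x)))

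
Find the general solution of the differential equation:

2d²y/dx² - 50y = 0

Characteristic equation: 2r² - 50 = 0
Divide by 2: r² - 25 = 0
Roots: r = 5, -5 (distinct real)
General solution: y = C₁e^(5x) + C₂e^(-5x)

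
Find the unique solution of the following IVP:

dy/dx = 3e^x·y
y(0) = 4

General solution: y = Ce^(3e^x)
Applying IC y(0) = 4:
Particular solution: y = 4e^(3(e^x - 1))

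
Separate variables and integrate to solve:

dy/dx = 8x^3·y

Separating variables and integrating:
ln|y| = 2x^4 + C

General solution: y = Ce^(2x^4)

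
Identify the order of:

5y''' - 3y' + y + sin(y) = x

The order is 3 (highest derivative is of order 3).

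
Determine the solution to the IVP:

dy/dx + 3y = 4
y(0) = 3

General solution: y = 4/3 + Ce^(-3x)
Applying y(0) = 3: C = 3 - 4/3 = 5/3
Particular solution: y = 4/3 + (5/3)e^(-3x)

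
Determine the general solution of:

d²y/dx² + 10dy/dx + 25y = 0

Characteristic equation: r² + 10r + 25 = 0
Factored: (r + 5)² = 0
Repeated root: r = -5
General solution: y = (C₁ + C₂x)e^(-5x)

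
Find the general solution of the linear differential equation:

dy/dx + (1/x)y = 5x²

Using integrating factor method:

General solution: y = (5/4)x^3 + C/x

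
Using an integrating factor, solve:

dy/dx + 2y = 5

Using integrating factor method:

General solution: y = 5/2 + Ce^(-2x)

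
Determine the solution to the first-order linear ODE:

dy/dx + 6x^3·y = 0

Using integrating factor method:

General solution: y = Ce^(-3x^4/2)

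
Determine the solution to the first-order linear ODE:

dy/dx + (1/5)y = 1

Using integrating factor method:

General solution: y = 5 + Ce^(-x/5)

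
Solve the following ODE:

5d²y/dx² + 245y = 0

Characteristic equation: 5r² + 245 = 0
Divide by 5: r² + 49 = 0
Roots: r = ±7i (complex conjugates)
General solution: y = C₁cos(7x) + C₂sin(7x)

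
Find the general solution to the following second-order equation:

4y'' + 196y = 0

Characteristic equation: 4r² + 196 = 0
Divide by 4: r² + 49 = 0
Roots: r = ±7i (complex conjugates)
General solution: y = C₁cos(7x) + C₂sin(7x)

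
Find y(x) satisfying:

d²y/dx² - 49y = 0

Characteristic equation: r² - 49 = 0
Roots: r = 7, -7 (distinct real)
General solution: y = C₁e^(7x) + C₂e^(-7x)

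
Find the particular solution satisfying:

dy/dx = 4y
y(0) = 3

General solution: y = Ce^(4x)
Applying IC y(0) = 3:
Particular solution: y = 3e^(4x)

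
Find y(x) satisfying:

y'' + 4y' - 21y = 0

Characteristic equation: r² + 4r - 21 = 0
Roots: r = 3, -7 (distinct real)
General solution: y = C₁e^(3x) + C₂e^(-7x)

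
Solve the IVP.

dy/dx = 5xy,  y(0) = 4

General solution: y = Ce^(5x²/2)
Applying IC y(0) = 4:
Particular solution: y = 4e^(5x²/2)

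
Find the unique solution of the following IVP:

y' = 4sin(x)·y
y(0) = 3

General solution: y = Ce^(-4cos(x))
Applying IC y(0) = 3:
Particular solution: y = 3e^(4(1-cos(x)))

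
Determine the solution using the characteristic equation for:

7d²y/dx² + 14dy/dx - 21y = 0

Characteristic equation: 7r² + 14r - 21 = 0
Divide by 7: r² + 2r - 3 = 0
Roots: r = 1, -3 (distinct real)
General solution: y = C₁e^x + C₂e^(-3x)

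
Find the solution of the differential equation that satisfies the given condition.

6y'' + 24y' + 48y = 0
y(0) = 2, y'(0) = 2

General solution: y = e^(-2x)(C₁cos(2x) + C₂sin(2x))
Complex roots r = -2 ± 2i
Applying ICs: C₁ = 2, C₂ = 3
Particular solution: y = e^(-2x)(2cos(2x) + 3sin(2x))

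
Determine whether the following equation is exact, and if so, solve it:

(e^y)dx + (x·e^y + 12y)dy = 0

Verify exactness: ∂M/∂y = ∂N/∂x ✓
Find F(x,y) such that ∂F/∂x = M, ∂F/∂y = N
Solution: x·e^y + 6y² = C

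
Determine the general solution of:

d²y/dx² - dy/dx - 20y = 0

Characteristic equation: r² - r - 20 = 0
Roots: r = 5, -4 (distinct real)
General solution: y = C₁e^(5x) + C₂e^(-4x)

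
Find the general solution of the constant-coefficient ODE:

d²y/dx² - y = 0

Characteristic equation: r² - 1 = 0
Roots: r = 1, -1 (distinct real)
General solution: y = C₁e^x + C₂e^(-x)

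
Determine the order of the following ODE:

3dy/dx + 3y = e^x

The order is 1 (highest derivative is of order 1).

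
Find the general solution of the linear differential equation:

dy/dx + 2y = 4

Using integrating factor method:

General solution: y = 2 + Ce^(-2x)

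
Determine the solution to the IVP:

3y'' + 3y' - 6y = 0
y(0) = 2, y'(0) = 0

General solution: y = C₁e^x + C₂e^(-2x)
Applying ICs: C₁ = 4/3, C₂ = 2/3
Particular solution: y = (4/3)e^x + (2/3)e^(-2x)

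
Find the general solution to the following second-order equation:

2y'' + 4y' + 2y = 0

Characteristic equation: 2r² + 4r + 2 = 0
Divide by 2: r² + 2r + 1 = 0
Factored: (r + 1)² = 0
Repeated root: r = -1
General solution: y = (C₁ + C₂x)e^(-x)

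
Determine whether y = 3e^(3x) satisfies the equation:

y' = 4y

Verification:
y = 3e^(3x)
y' = 9e^(3x)
But 4y = 12e^(3x)
y' ≠ 4y — the derivative does not match

No, it is not a solution.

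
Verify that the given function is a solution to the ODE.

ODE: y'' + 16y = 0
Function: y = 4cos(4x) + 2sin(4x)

Verification:
y'' = -64cos(4x) - 32sin(4x)
y'' + 16y = 0 ✓

Yes, it is a solution.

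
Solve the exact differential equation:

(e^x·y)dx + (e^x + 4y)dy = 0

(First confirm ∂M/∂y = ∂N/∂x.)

Verify exactness: ∂M/∂y = ∂N/∂x ✓
Find F(x,y) such that ∂F/∂x = M, ∂F/∂y = N
Solution: e^x·y + 2y² = C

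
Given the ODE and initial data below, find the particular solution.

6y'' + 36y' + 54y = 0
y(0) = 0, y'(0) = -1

General solution: y = (C₁ + C₂x)e^(-3x)
Repeated root r = -3
Applying ICs: C₁ = 0, C₂ = -1
Particular solution: y = -xe^(-3x)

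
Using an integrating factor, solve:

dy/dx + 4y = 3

Using integrating factor method:

General solution: y = 3/4 + Ce^(-4x)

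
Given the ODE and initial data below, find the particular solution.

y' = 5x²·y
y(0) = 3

General solution: y = Ce^(5x³/3)
Applying IC y(0) = 3:
Particular solution: y = 3e^(5x³/3)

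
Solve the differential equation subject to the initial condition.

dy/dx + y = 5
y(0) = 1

General solution: y = 5 + Ce^(-x)
Applying y(0) = 1: C = 1 - 5 = -4
Particular solution: y = 5 - 4e^(-x)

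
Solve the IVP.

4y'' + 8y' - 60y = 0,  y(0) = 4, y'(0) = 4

General solution: y = C₁e^(3x) + C₂e^(-5x)
Applying ICs: C₁ = 3, C₂ = 1
Particular solution: y = 3e^(3x) + e^(-5x)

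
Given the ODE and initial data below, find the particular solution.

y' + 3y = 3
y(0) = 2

General solution: y = 1 + Ce^(-3x)
Applying y(0) = 2: C = 2 - 1 = 1
Particular solution: y = 1 + e^(-3x)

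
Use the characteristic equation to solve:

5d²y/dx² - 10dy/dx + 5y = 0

Characteristic equation: 5r² - 10r + 5 = 0
Divide by 5: r² - 2r + 1 = 0
Factored: (r - 1)² = 0
Repeated root: r = 1
General solution: y = (C₁ + C₂x)e^x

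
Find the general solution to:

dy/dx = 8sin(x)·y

Separating variables and integrating:
ln|y| = -8cos(x) + C

General solution: y = Ce^(-8cos(x))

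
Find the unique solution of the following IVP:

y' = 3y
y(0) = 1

General solution: y = Ce^(3x)
Applying IC y(0) = 1:
Particular solution: y = e^(3x)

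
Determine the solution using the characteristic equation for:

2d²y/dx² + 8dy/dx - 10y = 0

Characteristic equation: 2r² + 8r - 10 = 0
Divide by 2: r² + 4r - 5 = 0
Roots: r = 1, -5 (distinct real)
General solution: y = C₁e^x + C₂e^(-5x)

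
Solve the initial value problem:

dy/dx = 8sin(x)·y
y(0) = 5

General solution: y = Ce^(-8cos(x))
Applying IC y(0) = 5:
Particular solution: y = 5e^(8(1-cos(x)))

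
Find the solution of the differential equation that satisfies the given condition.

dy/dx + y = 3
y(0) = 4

General solution: y = 3 + Ce^(-x)
Applying y(0) = 4: C = 4 - 3 = 1
Particular solution: y = 3 + e^(-x)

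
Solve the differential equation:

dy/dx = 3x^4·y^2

Separating variables and integrating:
-1/y = 3x^5/5 + C

General solution: y^-1 = (-3/5)x^5 + C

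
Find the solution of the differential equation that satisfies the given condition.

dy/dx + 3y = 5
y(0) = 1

General solution: y = 5/3 + Ce^(-3x)
Applying y(0) = 1: C = 1 - 5/3 = -2/3
Particular solution: y = 5/3 - (2/3)e^(-3x)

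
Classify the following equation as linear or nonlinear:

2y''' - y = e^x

Linear (y and its derivatives appear to the first power only, no products of y terms)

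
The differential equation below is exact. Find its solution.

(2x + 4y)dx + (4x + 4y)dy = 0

Verify exactness: ∂M/∂y = ∂N/∂x ✓
Find F(x,y) such that ∂F/∂x = M, ∂F/∂y = N
Solution: x² + 4xy + 2y² = C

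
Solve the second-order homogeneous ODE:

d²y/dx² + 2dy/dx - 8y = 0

Characteristic equation: r² + 2r - 8 = 0
Roots: r = 2, -4 (distinct real)
General solution: y = C₁e^(2x) + C₂e^(-4x)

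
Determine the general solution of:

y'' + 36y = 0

Characteristic equation: r² + 36 = 0
Roots: r = ±6i (complex conjugates)
General solution: y = C₁cos(6x) + C₂sin(6x)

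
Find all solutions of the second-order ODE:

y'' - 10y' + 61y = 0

Characteristic equation: r² - 10r + 61 = 0
Roots: r = 5 ± 6i (complex conjugates)
General solution: y = e^(5x)(C₁cos(6x) + C₂sin(6x))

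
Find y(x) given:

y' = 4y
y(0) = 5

General solution: y = Ce^(4x)
Applying IC y(0) = 5:
Particular solution: y = 5e^(4x)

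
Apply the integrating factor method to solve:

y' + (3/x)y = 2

Using integrating factor method:

General solution: y = (1/2)x + Cx^(-3)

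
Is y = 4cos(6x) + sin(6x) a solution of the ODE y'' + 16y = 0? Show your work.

Verification:
y'' = -144cos(6x) - 36sin(6x)
y'' + 16y ≠ 0 (frequency mismatch: got 36 instead of 16)

No, it is not a solution.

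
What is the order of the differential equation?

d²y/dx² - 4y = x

The order is 2 (highest derivative is of order 2).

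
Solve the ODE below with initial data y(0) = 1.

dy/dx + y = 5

General solution: y = 5 + Ce^(-x)
Applying y(0) = 1: C = 1 - 5 = -4
Particular solution: y = 5 - 4e^(-x)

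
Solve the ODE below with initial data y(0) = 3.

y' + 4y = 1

General solution: y = 1/4 + Ce^(-4x)
Applying y(0) = 3: C = 3 - 1/4 = 11/4
Particular solution: y = 1/4 + (11/4)e^(-4x)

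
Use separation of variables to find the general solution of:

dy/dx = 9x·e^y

Separating variables and integrating:
-e^(-y) = 9x²/2 + C

General solution: y = -ln(C - 9x²/2)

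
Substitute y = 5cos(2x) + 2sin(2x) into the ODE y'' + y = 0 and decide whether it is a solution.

Verification:
y'' = -20cos(2x) - 8sin(2x)
y'' + y ≠ 0 (frequency mismatch: got 4 instead of 1)

No, it is not a solution.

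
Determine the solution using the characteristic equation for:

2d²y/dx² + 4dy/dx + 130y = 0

Characteristic equation: 2r² + 4r + 130 = 0
Divide by 2: r² + 2r + 65 = 0
Roots: r = -1 ± 8i (complex conjugates)
General solution: y = e^(-x)(C₁cos(8x) + C₂sin(8x))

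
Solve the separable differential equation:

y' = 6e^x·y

Separating variables and integrating:
ln|y| = 6e^x + C

General solution: y = Ce^(6e^x)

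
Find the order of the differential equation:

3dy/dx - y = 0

The order is 1 (highest derivative is of order 1).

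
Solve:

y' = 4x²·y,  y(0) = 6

General solution: y = Ce^(4x³/3)
Applying IC y(0) = 6:
Particular solution: y = 6e^(4x³/3)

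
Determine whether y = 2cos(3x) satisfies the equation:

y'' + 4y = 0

Verification:
y'' = -18cos(3x)
y'' + 4y ≠ 0 (frequency mismatch: got 9 instead of 4)

No, it is not a solution.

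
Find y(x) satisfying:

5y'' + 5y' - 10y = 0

Characteristic equation: 5r² + 5r - 10 = 0
Divide by 5: r² + r - 2 = 0
Roots: r = 1, -2 (distinct real)
General solution: y = C₁e^x + C₂e^(-2x)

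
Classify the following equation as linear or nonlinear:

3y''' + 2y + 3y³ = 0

Nonlinear (y³ term)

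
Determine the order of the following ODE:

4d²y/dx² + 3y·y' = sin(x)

The order is 2 (highest derivative is of order 2).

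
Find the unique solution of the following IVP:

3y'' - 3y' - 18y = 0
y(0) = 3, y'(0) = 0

General solution: y = C₁e^(3x) + C₂e^(-2x)
Applying ICs: C₁ = 6/5, C₂ = 9/5
Particular solution: y = (6/5)e^(3x) + (9/5)e^(-2x)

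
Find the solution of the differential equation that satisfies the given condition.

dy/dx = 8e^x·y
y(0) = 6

General solution: y = Ce^(8e^x)
Applying IC y(0) = 6:
Particular solution: y = 6e^(8(e^x - 1))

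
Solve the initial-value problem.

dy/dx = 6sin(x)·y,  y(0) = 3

General solution: y = Ce^(-6cos(x))
Applying IC y(0) = 3:
Particular solution: y = 3e^(6(1-cos(x)))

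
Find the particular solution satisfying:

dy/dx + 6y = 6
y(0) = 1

General solution: y = 1 + Ce^(-6x)
Applying y(0) = 1: C = 1 - 1 = 0
Particular solution: y = 1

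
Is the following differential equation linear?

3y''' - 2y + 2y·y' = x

No. Nonlinear (product y·y')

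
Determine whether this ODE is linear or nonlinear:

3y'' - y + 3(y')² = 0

Nonlinear ((y')² term)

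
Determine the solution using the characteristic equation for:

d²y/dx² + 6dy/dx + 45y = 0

Characteristic equation: r² + 6r + 45 = 0
Roots: r = -3 ± 6i (complex conjugates)
General solution: y = e^(-3x)(C₁cos(6x) + C₂sin(6x))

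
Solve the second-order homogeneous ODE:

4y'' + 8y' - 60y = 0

Characteristic equation: 4r² + 8r - 60 = 0
Divide by 4: r² + 2r - 15 = 0
Roots: r = 3, -5 (distinct real)
General solution: y = C₁e^(3x) + C₂e^(-5x)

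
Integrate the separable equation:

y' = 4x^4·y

Separating variables and integrating:
ln|y| = 4x^5/5 + C

General solution: y = Ce^(4x^5/5)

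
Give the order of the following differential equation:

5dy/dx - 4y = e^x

The order is 1 (highest derivative is of order 1).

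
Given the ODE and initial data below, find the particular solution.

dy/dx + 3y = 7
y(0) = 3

General solution: y = 7/3 + Ce^(-3x)
Applying y(0) = 3: C = 3 - 7/3 = 2/3
Particular solution: y = 7/3 + (2/3)e^(-3x)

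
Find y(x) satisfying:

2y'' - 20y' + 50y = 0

Characteristic equation: 2r² - 20r + 50 = 0
Divide by 2: r² - 10r + 25 = 0
Factored: (r - 5)² = 0
Repeated root: r = 5
General solution: y = (C₁ + C₂x)e^(5x)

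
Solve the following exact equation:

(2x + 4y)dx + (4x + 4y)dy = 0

Verify exactness: ∂M/∂y = ∂N/∂x ✓
Find F(x,y) such that ∂F/∂x = M, ∂F/∂y = N
Solution: x² + 4xy + 2y² = C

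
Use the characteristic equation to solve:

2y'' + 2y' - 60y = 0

Characteristic equation: 2r² + 2r - 60 = 0
Divide by 2: r² + r - 30 = 0
Roots: r = 5, -6 (distinct real)
General solution: y = C₁e^(5x) + C₂e^(-6x)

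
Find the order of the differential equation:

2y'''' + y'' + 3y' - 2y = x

The order is 4 (highest derivative is of order 4).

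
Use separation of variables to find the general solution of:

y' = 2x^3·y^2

Separating variables and integrating:
-1/y = x^4/2 + C

General solution: y^-1 = (-1/2)x^4 + C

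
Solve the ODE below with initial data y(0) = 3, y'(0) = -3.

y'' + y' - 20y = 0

General solution: y = C₁e^(4x) + C₂e^(-5x)
Applying ICs: C₁ = 4/3, C₂ = 5/3
Particular solution: y = (4/3)e^(4x) + (5/3)e^(-5x)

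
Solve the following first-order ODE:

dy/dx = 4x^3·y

Separating variables and integrating:
ln|y| = x^4 + C

General solution: y = Ce^(x^4)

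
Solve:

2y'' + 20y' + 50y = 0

Characteristic equation: 2r² + 20r + 50 = 0
Divide by 2: r² + 10r + 25 = 0
Factored: (r + 5)² = 0
Repeated root: r = -5
General solution: y = (C₁ + C₂x)e^(-5x)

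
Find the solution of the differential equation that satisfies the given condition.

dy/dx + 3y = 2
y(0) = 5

General solution: y = 2/3 + Ce^(-3x)
Applying y(0) = 5: C = 5 - 2/3 = 13/3
Particular solution: y = 2/3 + (13/3)e^(-3x)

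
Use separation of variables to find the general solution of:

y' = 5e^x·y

Separating variables and integrating:
ln|y| = 5e^x + C

General solution: y = Ce^(5e^x)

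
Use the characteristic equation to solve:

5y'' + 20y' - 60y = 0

Characteristic equation: 5r² + 20r - 60 = 0
Divide by 5: r² + 4r - 12 = 0
Roots: r = 2, -6 (distinct real)
General solution: y = C₁e^(2x) + C₂e^(-6x)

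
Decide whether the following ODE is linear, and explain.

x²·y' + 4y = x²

Linear (y and its derivatives appear to the first power only, no products of y terms)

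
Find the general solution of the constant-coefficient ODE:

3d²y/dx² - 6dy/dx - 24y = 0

Characteristic equation: 3r² - 6r - 24 = 0
Divide by 3: r² - 2r - 8 = 0
Roots: r = 4, -2 (distinct real)
General solution: y = C₁e^(4x) + C₂e^(-2x)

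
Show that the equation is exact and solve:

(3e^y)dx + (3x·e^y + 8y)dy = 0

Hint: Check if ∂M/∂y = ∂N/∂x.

Verify exactness: ∂M/∂y = ∂N/∂x ✓
Find F(x,y) such that ∂F/∂x = M, ∂F/∂y = N
Solution: 3x·e^y + 4y² = C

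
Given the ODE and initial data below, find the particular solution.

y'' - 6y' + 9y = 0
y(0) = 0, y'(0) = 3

General solution: y = (C₁ + C₂x)e^(3x)
Repeated root r = 3
Applying ICs: C₁ = 0, C₂ = 3
Particular solution: y = 3xe^(3x)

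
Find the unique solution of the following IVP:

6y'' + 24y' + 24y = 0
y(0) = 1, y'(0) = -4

General solution: y = (C₁ + C₂x)e^(-2x)
Repeated root r = -2
Applying ICs: C₁ = 1, C₂ = -2
Particular solution: y = (1 - 2x)e^(-2x)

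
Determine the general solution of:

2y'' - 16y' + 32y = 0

Characteristic equation: 2r² - 16r + 32 = 0
Divide by 2: r² - 8r + 16 = 0
Factored: (r - 4)² = 0
Repeated root: r = 4
General solution: y = (C₁ + C₂x)e^(4x)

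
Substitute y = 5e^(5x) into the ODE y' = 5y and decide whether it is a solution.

Verification:
y = 5e^(5x)
y' = 25e^(5x)
5y = 25e^(5x)
y' = 5y ✓

Yes, it is a solution.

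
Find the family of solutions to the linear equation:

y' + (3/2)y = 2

Using integrating factor method:

General solution: y = 4/3 + Ce^(-3x/2)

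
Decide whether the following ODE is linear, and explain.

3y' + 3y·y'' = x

Nonlinear (y·y'' term)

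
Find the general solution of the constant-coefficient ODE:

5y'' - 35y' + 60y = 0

Characteristic equation: 5r² - 35r + 60 = 0
Divide by 5: r² - 7r + 12 = 0
Roots: r = 4, 3 (distinct real)
General solution: y = C₁e^(4x) + C₂e^(3x)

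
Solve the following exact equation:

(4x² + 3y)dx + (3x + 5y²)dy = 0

Verify exactness: ∂M/∂y = ∂N/∂x ✓
Find F(x,y) such that ∂F/∂x = M, ∂F/∂y = N
Solution: 4x³/3 + 3xy + 5y³/3 = C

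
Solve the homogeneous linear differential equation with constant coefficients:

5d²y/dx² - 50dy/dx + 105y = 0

Characteristic equation: 5r² - 50r + 105 = 0
Divide by 5: r² - 10r + 21 = 0
Roots: r = 3, 7 (distinct real)
General solution: y = C₁e^(3x) + C₂e^(7x)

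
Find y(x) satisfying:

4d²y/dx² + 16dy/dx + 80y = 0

Characteristic equation: 4r² + 16r + 80 = 0
Divide by 4: r² + 4r + 20 = 0
Roots: r = -2 ± 4i (complex conjugates)
General solution: y = e^(-2x)(C₁cos(4x) + C₂sin(4x))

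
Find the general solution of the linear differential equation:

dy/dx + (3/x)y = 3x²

Using integrating factor method:

General solution: y = (1/2)x^3 + Cx^(-3)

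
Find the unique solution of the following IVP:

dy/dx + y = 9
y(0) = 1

General solution: y = 9 + Ce^(-x)
Applying y(0) = 1: C = 1 - 9 = -8
Particular solution: y = 9 - 8e^(-x)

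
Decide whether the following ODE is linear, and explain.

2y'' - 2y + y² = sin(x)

Nonlinear (y² term)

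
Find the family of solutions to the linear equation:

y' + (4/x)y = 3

Using integrating factor method:

General solution: y = (3/5)x + Cx^(-4)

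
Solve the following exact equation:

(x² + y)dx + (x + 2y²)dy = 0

Verify exactness: ∂M/∂y = ∂N/∂x ✓
Find F(x,y) such that ∂F/∂x = M, ∂F/∂y = N
Solution: x³/3 + xy + 2y³/3 = C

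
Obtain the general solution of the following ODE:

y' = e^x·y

Separating variables and integrating:
ln|y| = e^x + C

General solution: y = Ce^(e^x)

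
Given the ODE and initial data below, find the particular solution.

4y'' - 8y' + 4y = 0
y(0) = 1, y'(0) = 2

General solution: y = (C₁ + C₂x)e^x
Repeated root r = 1
Applying ICs: C₁ = 1, C₂ = 1
Particular solution: y = (1 + x)e^x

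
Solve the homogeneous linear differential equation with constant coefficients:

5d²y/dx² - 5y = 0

Characteristic equation: 5r² - 5 = 0
Divide by 5: r² - 1 = 0
Roots: r = 1, -1 (distinct real)
General solution: y = C₁e^x + C₂e^(-x)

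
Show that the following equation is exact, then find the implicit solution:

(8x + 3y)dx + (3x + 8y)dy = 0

Verify exactness: ∂M/∂y = ∂N/∂x ✓
Find F(x,y) such that ∂F/∂x = M, ∂F/∂y = N
Solution: 4x² + 3xy + 4y² = C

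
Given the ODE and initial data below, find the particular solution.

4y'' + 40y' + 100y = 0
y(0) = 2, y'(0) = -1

General solution: y = (C₁ + C₂x)e^(-5x)
Repeated root r = -5
Applying ICs: C₁ = 2, C₂ = 9
Particular solution: y = (2 + 9x)e^(-5x)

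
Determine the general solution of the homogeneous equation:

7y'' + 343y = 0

Characteristic equation: 7r² + 343 = 0
Divide by 7: r² + 49 = 0
Roots: r = ±7i (complex conjugates)
General solution: y = C₁cos(7x) + C₂sin(7x)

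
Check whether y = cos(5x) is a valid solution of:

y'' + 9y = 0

Verification:
y'' = -25cos(5x)
y'' + 9y ≠ 0 (frequency mismatch: got 25 instead of 9)

No, it is not a solution.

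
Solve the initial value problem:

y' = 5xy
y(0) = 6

General solution: y = Ce^(5x²/2)
Applying IC y(0) = 6:
Particular solution: y = 6e^(5x²/2)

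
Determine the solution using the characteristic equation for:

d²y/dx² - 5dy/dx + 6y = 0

Characteristic equation: r² - 5r + 6 = 0
Roots: r = 3, 2 (distinct real)
General solution: y = C₁e^(3x) + C₂e^(2x)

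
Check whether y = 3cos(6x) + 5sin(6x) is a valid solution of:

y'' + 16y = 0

Verification:
y'' = -108cos(6x) - 180sin(6x)
y'' + 16y ≠ 0 (frequency mismatch: got 36 instead of 16)

No, it is not a solution.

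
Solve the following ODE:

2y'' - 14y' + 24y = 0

Characteristic equation: 2r² - 14r + 24 = 0
Divide by 2: r² - 7r + 12 = 0
Roots: r = 3, 4 (distinct real)
General solution: y = C₁e^(3x) + C₂e^(4x)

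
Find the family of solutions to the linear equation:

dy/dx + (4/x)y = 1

Using integrating factor method:

General solution: y = (1/5)x + Cx^(-4)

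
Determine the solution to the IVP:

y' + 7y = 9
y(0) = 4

General solution: y = 9/7 + Ce^(-7x)
Applying y(0) = 4: C = 4 - 9/7 = 19/7
Particular solution: y = 9/7 + (19/7)e^(-7x)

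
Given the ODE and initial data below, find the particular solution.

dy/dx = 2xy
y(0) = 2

General solution: y = Ce^(x²)
Applying IC y(0) = 2:
Particular solution: y = 2e^(x²)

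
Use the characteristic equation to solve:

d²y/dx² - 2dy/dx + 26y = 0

Characteristic equation: r² - 2r + 26 = 0
Roots: r = 1 ± 5i (complex conjugates)
General solution: y = e^x(C₁cos(5x) + C₂sin(5x))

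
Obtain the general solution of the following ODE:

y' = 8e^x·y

Separating variables and integrating:
ln|y| = 8e^x + C

General solution: y = Ce^(8e^x)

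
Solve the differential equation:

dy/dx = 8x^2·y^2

Separating variables and integrating:
-1/y = 8x^3/3 + C

General solution: y^-1 = (-8/3)x^3 + C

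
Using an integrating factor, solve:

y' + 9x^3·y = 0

Using integrating factor method:

General solution: y = Ce^(-9x^4/4)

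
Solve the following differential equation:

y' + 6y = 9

Using integrating factor method:

General solution: y = 3/2 + Ce^(-6x)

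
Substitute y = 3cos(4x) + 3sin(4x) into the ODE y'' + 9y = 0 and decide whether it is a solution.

Verification:
y'' = -48cos(4x) - 48sin(4x)
y'' + 9y ≠ 0 (frequency mismatch: got 16 instead of 9)

No, it is not a solution.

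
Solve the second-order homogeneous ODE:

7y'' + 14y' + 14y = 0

Characteristic equation: 7r² + 14r + 14 = 0
Divide by 7: r² + 2r + 2 = 0
Roots: r = -1 ± i (complex conjugates)
General solution: y = e^(-x)(C₁cos(x) + C₂sin(x))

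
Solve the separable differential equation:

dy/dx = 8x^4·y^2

Separating variables and integrating:
-1/y = 8x^5/5 + C

General solution: y^-1 = (-8/5)x^5 + C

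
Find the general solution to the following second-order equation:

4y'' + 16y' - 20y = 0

Characteristic equation: 4r² + 16r - 20 = 0
Divide by 4: r² + 4r - 5 = 0
Roots: r = 1, -5 (distinct real)
General solution: y = C₁e^x + C₂e^(-5x)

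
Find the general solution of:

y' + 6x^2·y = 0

Using integrating factor method:

General solution: y = Ce^(-2x^3)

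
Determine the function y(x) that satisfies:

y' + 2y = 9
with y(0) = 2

General solution: y = 9/2 + Ce^(-2x)
Applying y(0) = 2: C = 2 - 9/2 = -5/2
Particular solution: y = 9/2 - (5/2)e^(-2x)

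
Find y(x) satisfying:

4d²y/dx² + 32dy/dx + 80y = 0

Characteristic equation: 4r² + 32r + 80 = 0
Divide by 4: r² + 8r + 20 = 0
Roots: r = -4 ± 2i (complex conjugates)
General solution: y = e^(-4x)(C₁cos(2x) + C₂sin(2x))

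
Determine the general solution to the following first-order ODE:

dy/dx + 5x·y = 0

Using integrating factor method:

General solution: y = Ce^(-5x^2/2)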